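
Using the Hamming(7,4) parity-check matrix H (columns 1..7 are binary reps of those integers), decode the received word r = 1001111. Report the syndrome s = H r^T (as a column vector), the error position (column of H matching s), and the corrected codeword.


s = (0, 0, 1)^T, error position = 1, corrected codeword c = 0001111

Compute s = H r^T mod 2 one row at a time:
  s_1 = 1 + 1 + 1 + 1 = 4 ≡ 0 (mod 2).
  s_2 = 0 + 0 + 1 + 1 = 2 ≡ 0 (mod 2).
  s_3 = 1 + 0 + 1 + 1 = 3 ≡ 1 (mod 2).
s = (0, 0, 1)^T — this equals column 1 of H (binary 001), so error is at position 1.
Correct: flip bit 1 of r = 1001111 to get c = 0001111.


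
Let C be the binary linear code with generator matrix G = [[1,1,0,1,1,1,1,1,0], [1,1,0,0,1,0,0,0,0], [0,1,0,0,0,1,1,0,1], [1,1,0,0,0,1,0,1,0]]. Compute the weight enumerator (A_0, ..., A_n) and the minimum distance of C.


Weight distribution: A_0 = 1, A_3 = 3, A_4 = 7, A_5 = 4, A_7 = 1. Minimum distance d = 3.

Enumerate all 2^4 = 16 messages m ∈ F_2^4.
For each, compute codeword c = mG in F_2^9, then tally its weight.
  m = 0000 → c = 000000000, weight = 0.
  m = 1000 → c = 110111110, weight = 7.
  m = 0100 → c = 110010000, weight = 3.
  m = 1100 → c = 000101110, weight = 4.
  m = 0010 → c = 010001101, weight = 4.
  m = 1010 → c = 100110011, weight = 5.
  m = 0110 → c = 100011101, weight = 5.
  m = 1110 → c = 010100011, weight = 4.
  m = 0001 → c = 110001010, weight = 4.
  m = 1001 → c = 000110100, weight = 3.
  m = 0101 → c = 000011010, weight = 3.
  m = 1101 → c = 110100100, weight = 4.
  m = 0011 → c = 100000111, weight = 4.
  m = 1011 → c = 010111001, weight = 5.
  m = 0111 → c = 010010111, weight = 5.
  m = 1111 → c = 100101001, weight = 4.
Tally weights:
  weight 0: 1 codewords.
  weight 3: 3 codewords.
  weight 4: 7 codewords.
  weight 5: 4 codewords.
  weight 7: 1 codewords.
Minimum distance d = smallest w > 0 with A_w > 0 = 3.
Sanity: Σ A_w = 16 = 2^4 = 16 ✓.


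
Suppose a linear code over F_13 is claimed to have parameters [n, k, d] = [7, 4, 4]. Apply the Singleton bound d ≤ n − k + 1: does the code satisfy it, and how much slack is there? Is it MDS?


Singleton RHS = n − k + 1 = 4, slack = 0, bound satisfied, MDS.

Singleton bound: d ≤ n − k + 1.
Here n = 7, k = 4, so n − k + 1 = 4.
Given d = 4, check d ≤ 4: YES.
Slack = (n − k + 1) − d = 0.
The code is MDS (slack = 0).
Description: the claimed parameters are [7, 4, 4]_13; such a code would be MDS (meets Singleton bound).


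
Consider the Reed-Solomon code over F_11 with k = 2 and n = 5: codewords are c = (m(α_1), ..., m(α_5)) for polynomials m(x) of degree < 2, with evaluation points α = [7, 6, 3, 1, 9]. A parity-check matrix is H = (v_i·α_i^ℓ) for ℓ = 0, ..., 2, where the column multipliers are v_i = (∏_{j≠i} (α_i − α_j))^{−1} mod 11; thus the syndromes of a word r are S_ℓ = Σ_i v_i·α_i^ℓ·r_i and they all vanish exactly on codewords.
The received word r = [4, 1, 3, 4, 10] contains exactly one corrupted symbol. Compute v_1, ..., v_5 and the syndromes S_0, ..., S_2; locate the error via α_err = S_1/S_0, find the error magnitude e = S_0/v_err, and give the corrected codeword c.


S = (1, 1, 1), error at position 4, error magnitude e = 7, c = [4, 1, 3, 8, 10].

Step 1: column multipliers v_i = (∏_{j≠i}(α_i − α_j))^{−1} mod 11.
  i = 1 (α = 7): (7−6)(7−3)(7−1)(7−9) = 1·4·6·(−2) = −48 ≡ 7, so v_1 = 7^{−1} = 8 (mod 11).
  i = 2 (α = 6): (6−7)(6−3)(6−1)(6−9) = (−1)·3·5·(−3) = 45 ≡ 1, so v_2 = 1^{−1} = 1 (mod 11).
  i = 3 (α = 3): (3−7)(3−6)(3−1)(3−9) = (−4)·(−3)·2·(−6) = −144 ≡ 10, so v_3 = 10^{−1} = 10 (mod 11).
  i = 4 (α = 1): (1−7)(1−6)(1−3)(1−9) = (−6)·(−5)·(−2)·(−8) = 480 ≡ 7, so v_4 = 7^{−1} = 8 (mod 11).
  i = 5 (α = 9): (9−7)(9−6)(9−3)(9−1) = 2·3·6·8 = 288 ≡ 2, so v_5 = 2^{−1} = 6 (mod 11).
  v = [8, 1, 10, 8, 6].
Step 2: syndromes of r = [4, 1, 3, 4, 10] (all sums mod 11).
  S_0 = Σ v_i r_i = 8·4 + 1·1 + 10·3 + 8·4 + 6·10 = 155 ≡ 1.
  S_1 = Σ v_i α_i r_i = 8·7·4 + 1·6·1 + 10·3·3 + 8·1·4 + 6·9·10 = 892 ≡ 1.
  α_i^2 mod 11 = [5, 3, 9, 1, 4].
  S_2 = Σ v_i α_i^2 r_i = 8·5·4 + 1·3·1 + 10·9·3 + 8·1·4 + 6·4·10 = 705 ≡ 1.
  S = (1, 1, 1) ≠ 0, so r is not a codeword (an error is present).
Step 3: locate the error. For a single error e at position i, S_ℓ = v_i·e·α_i^ℓ, so α_err = S_1/S_0.
  S_0^{−1} = 1^{−1} = 1 (mod 11), so α_err = 1·1 = 1 ≡ 1 = α_4. Error position i = 4.
  Consistency check: S_2/S_1 = 1·1 = 1 ≡ 1 = α_err ✓ (single-error assumption holds).
Step 4: error magnitude e = S_0/v_4 = S_0·∏_{j≠4}(α_4 − α_j) = 1·7 = 7 ≡ 7 (mod 11).
Step 5: correct position 4: c_4 = r_4 − e = 4 − 7 ≡ 8 (mod 11). Hence c = [4, 1, 3, 8, 10].
  Check: interpolating c through the α_i gives m(x) = 5 + 3·x (degree < 2) with m(α_i) = c_i for every i, so c is indeed a codeword.


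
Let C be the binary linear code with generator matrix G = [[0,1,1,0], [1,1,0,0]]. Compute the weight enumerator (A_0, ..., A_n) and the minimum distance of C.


Weight distribution: A_0 = 1, A_2 = 3. Minimum distance d = 2.

Enumerate all 2^2 = 4 messages m ∈ F_2^2.
For each, compute codeword c = mG in F_2^4, then tally its weight.
  m = 00 → c = 0000, weight = 0.
  m = 10 → c = 0110, weight = 2.
  m = 01 → c = 1100, weight = 2.
  m = 11 → c = 1010, weight = 2.
Tally weights:
  weight 0: 1 codewords.
  weight 2: 3 codewords.
Minimum distance d = smallest w > 0 with A_w > 0 = 2.
Sanity: Σ A_w = 4 = 2^2 = 4 ✓.


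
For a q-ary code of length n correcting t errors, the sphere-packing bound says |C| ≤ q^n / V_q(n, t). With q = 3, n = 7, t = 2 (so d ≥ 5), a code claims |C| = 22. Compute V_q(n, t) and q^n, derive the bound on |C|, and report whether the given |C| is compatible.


V_q(n, t) = 99, q^n = 2187, Hamming bound = 22, |C| = 22 ≤ bound (satisfied).

Step 1: Compute V_q(n, t) = Σ_{j=0}^2 C(n, j) (q−1)^j.
  j = 0: C(7,0)·(2)^0 = 1·1 = 1.
  j = 1: C(7,1)·(2)^1 = 7·2 = 14.
  j = 2: C(7,2)·(2)^2 = 21·4 = 84.
  V_q(n, t) = 1 + 14 + 84 = 99.
Step 2: q^n = 3^7 = 2187.
Step 3: Hamming bound ⌊q^n / V_q(n,t)⌋ = ⌊2187/99⌋ = 22.
Step 4: Compare |C| = 22 to 22: satisfied.
The claimed |C| lies at the Hamming bound (tight).


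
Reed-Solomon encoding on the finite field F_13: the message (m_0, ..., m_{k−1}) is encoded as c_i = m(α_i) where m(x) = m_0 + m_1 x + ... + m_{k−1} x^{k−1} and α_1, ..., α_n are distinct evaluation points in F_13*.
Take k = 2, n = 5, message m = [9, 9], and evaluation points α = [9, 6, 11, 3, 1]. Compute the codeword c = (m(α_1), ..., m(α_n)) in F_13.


c = [12, 11, 4, 10, 5]

Message polynomial: m(x) = 9 + 9·x (mod 13).
For each evaluation point α_i, compute m(α_i) mod 13:
  α_1 = 9: Horner steps 9 → 12, so m(9) = 12.
  α_2 = 6: Horner steps 9 → 11, so m(6) = 11.
  α_3 = 11: Horner steps 9 → 4, so m(11) = 4.
  α_4 = 3: Horner steps 9 → 10, so m(3) = 10.
  α_5 = 1: Horner steps 9 → 5, so m(1) = 5.
Codeword c = [12, 11, 4, 10, 5] ∈ F_13^5.


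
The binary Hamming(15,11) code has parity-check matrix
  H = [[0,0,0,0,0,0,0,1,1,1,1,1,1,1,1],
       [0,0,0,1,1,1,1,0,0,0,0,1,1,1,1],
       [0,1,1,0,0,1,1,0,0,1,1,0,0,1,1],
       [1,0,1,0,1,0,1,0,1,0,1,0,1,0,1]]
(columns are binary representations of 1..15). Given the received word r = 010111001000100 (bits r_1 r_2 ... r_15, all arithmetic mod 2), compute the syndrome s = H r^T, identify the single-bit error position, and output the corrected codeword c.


s = (0, 0, 0, 1)^T, error position = 1, corrected codeword c = 110111001000100

Compute s = H r^T mod 2 one row at a time:
  s_1 = 0 + 1 + 0 + 0 + 0 + 1 + 0 + 0 = 2 ≡ 0 (mod 2).
  s_2 = 1 + 1 + 1 + 0 + 0 + 1 + 0 + 0 = 4 ≡ 0 (mod 2).
  s_3 = 1 + 0 + 1 + 0 + 0 + 0 + 0 + 0 = 2 ≡ 0 (mod 2).
  s_4 = 0 + 0 + 1 + 0 + 1 + 0 + 1 + 0 = 3 ≡ 1 (mod 2).
s = (0, 0, 0, 1)^T — this equals column 1 of H (binary 0001), so error is at position 1.
Correct: flip bit 1 of r = 010111001000100 to get c = 110111001000100.


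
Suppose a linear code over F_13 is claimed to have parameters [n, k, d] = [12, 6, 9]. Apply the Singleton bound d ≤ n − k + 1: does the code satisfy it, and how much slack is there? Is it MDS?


Singleton RHS = n − k + 1 = 7, slack = -2, bound violated (no such code; not MDS).

Singleton bound: d ≤ n − k + 1.
Here n = 12, k = 6, so n − k + 1 = 7.
Given d = 9, check d ≤ 7: NO.
Slack = (n − k + 1) − d = -2.
The slack is negative: d = 9 exceeds n − k + 1 = 7 by 2, so the Singleton bound is violated and no linear [12, 6, 9]_13 code can exist. In particular it is not MDS (MDS requires d = n − k + 1 exactly).
Description: the claimed parameters are [12, 6, 9]_13; such a code would be impossible (violates the Singleton bound).


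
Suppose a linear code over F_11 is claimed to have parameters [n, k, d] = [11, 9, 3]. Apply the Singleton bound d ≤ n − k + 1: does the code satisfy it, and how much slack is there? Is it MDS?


Singleton RHS = n − k + 1 = 3, slack = 0, bound satisfied, MDS.

Singleton bound: d ≤ n − k + 1.
Here n = 11, k = 9, so n − k + 1 = 3.
Given d = 3, check d ≤ 3: YES.
Slack = (n − k + 1) − d = 0.
The code is MDS (slack = 0).
Description: the claimed parameters are [11, 9, 3]_11; such a code would be MDS (meets Singleton bound).


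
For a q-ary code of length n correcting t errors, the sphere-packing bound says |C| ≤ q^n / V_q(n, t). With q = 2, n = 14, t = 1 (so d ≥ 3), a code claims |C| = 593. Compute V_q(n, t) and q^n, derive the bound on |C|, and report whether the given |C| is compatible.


V_q(n, t) = 15, q^n = 16384, Hamming bound = 1092, |C| = 593 ≤ bound (satisfied).

Step 1: Compute V_q(n, t) = Σ_{j=0}^1 C(n, j) (q−1)^j.
  j = 0: C(14,0)·(1)^0 = 1·1 = 1.
  j = 1: C(14,1)·(1)^1 = 14·1 = 14.
  V_q(n, t) = 1 + 14 = 15.
Step 2: q^n = 2^14 = 16384.
Step 3: Hamming bound ⌊q^n / V_q(n,t)⌋ = ⌊16384/15⌋ = 1092.
Step 4: Compare |C| = 593 to 1092: satisfied.
The claimed |C| lies below the Hamming bound.


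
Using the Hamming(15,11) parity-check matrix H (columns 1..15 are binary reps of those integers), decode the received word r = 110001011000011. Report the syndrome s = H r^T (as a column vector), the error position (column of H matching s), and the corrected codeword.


s = (0, 1, 0, 1)^T, error position = 5, corrected codeword c = 110011011000011

Compute s = H r^T mod 2 one row at a time:
  s_1 = 1 + 1 + 0 + 0 + 0 + 0 + 1 + 1 = 4 ≡ 0 (mod 2).
  s_2 = 0 + 0 + 1 + 0 + 0 + 0 + 1 + 1 = 3 ≡ 1 (mod 2).
  s_3 = 1 + 0 + 1 + 0 + 0 + 0 + 1 + 1 = 4 ≡ 0 (mod 2).
  s_4 = 1 + 0 + 0 + 0 + 1 + 0 + 0 + 1 = 3 ≡ 1 (mod 2).
s = (0, 1, 0, 1)^T — this equals column 5 of H (binary 0101), so error is at position 5.
Correct: flip bit 5 of r = 110001011000011 to get c = 110011011000011.


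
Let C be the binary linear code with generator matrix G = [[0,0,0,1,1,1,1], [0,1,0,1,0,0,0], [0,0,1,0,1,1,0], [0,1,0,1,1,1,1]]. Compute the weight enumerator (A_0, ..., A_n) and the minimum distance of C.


Weight distribution: A_0 = 1, A_1 = 2, A_2 = 2, A_3 = 4, A_4 = 5, A_5 = 2. Minimum distance d = 1.

Enumerate all 2^4 = 16 messages m ∈ F_2^4.
For each, compute codeword c = mG in F_2^7, then tally its weight.
  m = 0000 → c = 0000000, weight = 0.
  m = 1000 → c = 0001111, weight = 4.
  m = 0100 → c = 0101000, weight = 2.
  m = 1100 → c = 0100111, weight = 4.
  m = 0010 → c = 0010110, weight = 3.
  m = 1010 → c = 0011001, weight = 3.
  m = 0110 → c = 0111110, weight = 5.
  m = 1110 → c = 0110001, weight = 3.
  m = 0001 → c = 0101111, weight = 5.
  m = 1001 → c = 0100000, weight = 1.
  m = 0101 → c = 0000111, weight = 3.
  m = 1101 → c = 0001000, weight = 1.
  m = 0011 → c = 0111001, weight = 4.
  m = 1011 → c = 0110110, weight = 4.
  m = 0111 → c = 0010001, weight = 2.
  m = 1111 → c = 0011110, weight = 4.
Tally weights:
  weight 0: 1 codewords.
  weight 1: 2 codewords.
  weight 2: 2 codewords.
  weight 3: 4 codewords.
  weight 4: 5 codewords.
  weight 5: 2 codewords.
Minimum distance d = smallest w > 0 with A_w > 0 = 1.
Sanity: Σ A_w = 16 = 2^4 = 16 ✓.


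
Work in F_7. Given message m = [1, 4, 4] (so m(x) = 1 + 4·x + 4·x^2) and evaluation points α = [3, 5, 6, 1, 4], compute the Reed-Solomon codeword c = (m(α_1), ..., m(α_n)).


c = [0, 2, 1, 2, 4]

Message polynomial: m(x) = 1 + 4·x + 4·x^2 (mod 7).
For each evaluation point α_i, compute m(α_i) mod 7:
  α_1 = 3: Horner steps 4 → 2 → 0, so m(3) = 0.
  α_2 = 5: Horner steps 4 → 3 → 2, so m(5) = 2.
  α_3 = 6: Horner steps 4 → 0 → 1, so m(6) = 1.
  α_4 = 1: Horner steps 4 → 1 → 2, so m(1) = 2.
  α_5 = 4: Horner steps 4 → 6 → 4, so m(4) = 4.
Codeword c = [0, 2, 1, 2, 4] ∈ F_7^5.


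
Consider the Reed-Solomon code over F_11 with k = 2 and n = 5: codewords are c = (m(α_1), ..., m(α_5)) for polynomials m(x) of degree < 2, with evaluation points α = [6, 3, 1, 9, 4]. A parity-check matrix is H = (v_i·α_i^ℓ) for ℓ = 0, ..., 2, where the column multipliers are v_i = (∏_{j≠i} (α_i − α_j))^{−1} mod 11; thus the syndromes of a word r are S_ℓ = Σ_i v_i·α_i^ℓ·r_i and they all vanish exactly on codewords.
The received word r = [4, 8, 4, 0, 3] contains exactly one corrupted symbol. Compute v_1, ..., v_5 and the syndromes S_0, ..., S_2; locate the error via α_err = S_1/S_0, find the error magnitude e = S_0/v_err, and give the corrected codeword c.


S = (7, 7, 7), error at position 3, error magnitude e = 8, c = [4, 8, 7, 0, 3].

Step 1: column multipliers v_i = (∏_{j≠i}(α_i − α_j))^{−1} mod 11.
  i = 1 (α = 6): (6−3)(6−1)(6−9)(6−4) = 3·5·(−3)·2 = −90 ≡ 9, so v_1 = 9^{−1} = 5 (mod 11).
  i = 2 (α = 3): (3−6)(3−1)(3−9)(3−4) = (−3)·2·(−6)·(−1) = −36 ≡ 8, so v_2 = 8^{−1} = 7 (mod 11).
  i = 3 (α = 1): (1−6)(1−3)(1−9)(1−4) = (−5)·(−2)·(−8)·(−3) = 240 ≡ 9, so v_3 = 9^{−1} = 5 (mod 11).
  i = 4 (α = 9): (9−6)(9−3)(9−1)(9−4) = 3·6·8·5 = 720 ≡ 5, so v_4 = 5^{−1} = 9 (mod 11).
  i = 5 (α = 4): (4−6)(4−3)(4−1)(4−9) = (−2)·1·3·(−5) = 30 ≡ 8, so v_5 = 8^{−1} = 7 (mod 11).
  v = [5, 7, 5, 9, 7].
Step 2: syndromes of r = [4, 8, 4, 0, 3] (all sums mod 11).
  S_0 = Σ v_i r_i = 5·4 + 7·8 + 5·4 + 9·0 + 7·3 = 117 ≡ 7.
  S_1 = Σ v_i α_i r_i = 5·6·4 + 7·3·8 + 5·1·4 + 9·9·0 + 7·4·3 = 392 ≡ 7.
  α_i^2 mod 11 = [3, 9, 1, 4, 5].
  S_2 = Σ v_i α_i^2 r_i = 5·3·4 + 7·9·8 + 5·1·4 + 9·4·0 + 7·5·3 = 689 ≡ 7.
  S = (7, 7, 7) ≠ 0, so r is not a codeword (an error is present).
Step 3: locate the error. For a single error e at position i, S_ℓ = v_i·e·α_i^ℓ, so α_err = S_1/S_0.
  S_0^{−1} = 7^{−1} = 8 (mod 11), so α_err = 7·8 = 56 ≡ 1 = α_3. Error position i = 3.
  Consistency check: S_2/S_1 = 7·8 = 56 ≡ 1 = α_err ✓ (single-error assumption holds).
Step 4: error magnitude e = S_0/v_3 = S_0·∏_{j≠3}(α_3 − α_j) = 7·9 = 63 ≡ 8 (mod 11).
Step 5: correct position 3: c_3 = r_3 − e = 4 − 8 ≡ 7 (mod 11). Hence c = [4, 8, 7, 0, 3].
  Check: interpolating c through the α_i gives m(x) = 1 + 6·x (degree < 2) with m(α_i) = c_i for every i, so c is indeed a codeword.


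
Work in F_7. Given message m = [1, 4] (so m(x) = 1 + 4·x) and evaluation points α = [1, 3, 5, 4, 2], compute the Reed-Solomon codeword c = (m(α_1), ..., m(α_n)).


c = [5, 6, 0, 3, 2]

Message polynomial: m(x) = 1 + 4·x (mod 7).
For each evaluation point α_i, compute m(α_i) mod 7:
  α_1 = 1: Horner steps 4 → 5, so m(1) = 5.
  α_2 = 3: Horner steps 4 → 6, so m(3) = 6.
  α_3 = 5: Horner steps 4 → 0, so m(5) = 0.
  α_4 = 4: Horner steps 4 → 3, so m(4) = 3.
  α_5 = 2: Horner steps 4 → 2, so m(2) = 2.
Codeword c = [5, 6, 0, 3, 2] ∈ F_7^5.


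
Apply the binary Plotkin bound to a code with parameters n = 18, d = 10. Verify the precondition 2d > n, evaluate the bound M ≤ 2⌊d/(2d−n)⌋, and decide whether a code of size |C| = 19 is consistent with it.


Plotkin bound M ≤ 10; given |C| = 19 > bound (violated).

Check applicability: 2d = 20, n = 18.
2d − n = 2 > 0, so Plotkin applies.
Compute d/(2d−n) = 10/2 ≈ 5.0000.
⌊d/(2d−n)⌋ = 5.
Plotkin bound: M ≤ 2·5 = 10.
Given |C| = 19, check: VIOLATED.
This |C| is above the Plotkin bound, so no binary code with n = 18, d = 10 and 19 codewords exists.


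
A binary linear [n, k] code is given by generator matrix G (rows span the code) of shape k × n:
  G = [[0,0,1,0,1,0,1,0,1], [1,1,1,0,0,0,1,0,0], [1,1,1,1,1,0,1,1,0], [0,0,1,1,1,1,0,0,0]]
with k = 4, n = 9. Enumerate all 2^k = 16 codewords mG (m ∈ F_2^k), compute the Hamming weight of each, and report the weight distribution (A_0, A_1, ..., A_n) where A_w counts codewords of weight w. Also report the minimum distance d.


Weight distribution: A_0 = 1, A_3 = 2, A_4 = 5, A_5 = 4, A_6 = 2, A_7 = 2. Minimum distance d = 3.

Enumerate all 2^4 = 16 messages m ∈ F_2^4.
For each, compute codeword c = mG in F_2^9, then tally its weight.
  m = 0000 → c = 000000000, weight = 0.
  m = 1000 → c = 001010101, weight = 4.
  m = 0100 → c = 111000100, weight = 4.
  m = 1100 → c = 110010001, weight = 4.
  m = 0010 → c = 111110110, weight = 7.
  m = 1010 → c = 110100011, weight = 5.
  m = 0110 → c = 000110010, weight = 3.
  m = 1110 → c = 001100111, weight = 5.
  m = 0001 → c = 001111000, weight = 4.
  m = 1001 → c = 000101101, weight = 4.
  m = 0101 → c = 110111100, weight = 6.
  m = 1101 → c = 111101001, weight = 6.
  m = 0011 → c = 110001110, weight = 5.
  m = 1011 → c = 111011011, weight = 7.
  m = 0111 → c = 001001010, weight = 3.
  m = 1111 → c = 000011111, weight = 5.
Tally weights:
  weight 0: 1 codewords.
  weight 3: 2 codewords.
  weight 4: 5 codewords.
  weight 5: 4 codewords.
  weight 6: 2 codewords.
  weight 7: 2 codewords.
Minimum distance d = smallest w > 0 with A_w > 0 = 3.
Sanity: Σ A_w = 16 = 2^4 = 16 ✓.


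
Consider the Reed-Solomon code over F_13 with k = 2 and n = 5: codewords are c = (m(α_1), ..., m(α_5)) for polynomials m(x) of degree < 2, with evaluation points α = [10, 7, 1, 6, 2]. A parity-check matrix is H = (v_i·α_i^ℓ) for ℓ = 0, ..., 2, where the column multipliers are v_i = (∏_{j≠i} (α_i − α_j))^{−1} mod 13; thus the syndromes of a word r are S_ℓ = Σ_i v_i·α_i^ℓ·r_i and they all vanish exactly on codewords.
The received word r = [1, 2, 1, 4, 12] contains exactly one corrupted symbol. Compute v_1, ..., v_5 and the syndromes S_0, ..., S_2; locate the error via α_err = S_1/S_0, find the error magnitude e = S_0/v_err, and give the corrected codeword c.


S = (3, 4, 1), error at position 1, error magnitude e = 5, c = [9, 2, 1, 4, 12].

Step 1: column multipliers v_i = (∏_{j≠i}(α_i − α_j))^{−1} mod 13.
  i = 1 (α = 10): (10−7)(10−1)(10−6)(10−2) = 3·9·4·8 = 864 ≡ 6, so v_1 = 6^{−1} = 11 (mod 13).
  i = 2 (α = 7): (7−10)(7−1)(7−6)(7−2) = (−3)·6·1·5 = −90 ≡ 1, so v_2 = 1^{−1} = 1 (mod 13).
  i = 3 (α = 1): (1−10)(1−7)(1−6)(1−2) = (−9)·(−6)·(−5)·(−1) = 270 ≡ 10, so v_3 = 10^{−1} = 4 (mod 13).
  i = 4 (α = 6): (6−10)(6−7)(6−1)(6−2) = (−4)·(−1)·5·4 = 80 ≡ 2, so v_4 = 2^{−1} = 7 (mod 13).
  i = 5 (α = 2): (2−10)(2−7)(2−1)(2−6) = (−8)·(−5)·1·(−4) = −160 ≡ 9, so v_5 = 9^{−1} = 3 (mod 13).
  v = [11, 1, 4, 7, 3].
Step 2: syndromes of r = [1, 2, 1, 4, 12] (all sums mod 13).
  S_0 = Σ v_i r_i = 11·1 + 1·2 + 4·1 + 7·4 + 3·12 = 81 ≡ 3.
  S_1 = Σ v_i α_i r_i = 11·10·1 + 1·7·2 + 4·1·1 + 7·6·4 + 3·2·12 = 368 ≡ 4.
  α_i^2 mod 13 = [9, 10, 1, 10, 4].
  S_2 = Σ v_i α_i^2 r_i = 11·9·1 + 1·10·2 + 4·1·1 + 7·10·4 + 3·4·12 = 547 ≡ 1.
  S = (3, 4, 1) ≠ 0, so r is not a codeword (an error is present).
Step 3: locate the error. For a single error e at position i, S_ℓ = v_i·e·α_i^ℓ, so α_err = S_1/S_0.
  S_0^{−1} = 3^{−1} = 9 (mod 13), so α_err = 4·9 = 36 ≡ 10 = α_1. Error position i = 1.
  Consistency check: S_2/S_1 = 1·10 = 10 ≡ 10 = α_err ✓ (single-error assumption holds).
Step 4: error magnitude e = S_0/v_1 = S_0·∏_{j≠1}(α_1 − α_j) = 3·6 = 18 ≡ 5 (mod 13).
Step 5: correct position 1: c_1 = r_1 − e = 1 − 5 ≡ 9 (mod 13). Hence c = [9, 2, 1, 4, 12].
  Check: interpolating c through the α_i gives m(x) = 3 + 11·x (degree < 2) with m(α_i) = c_i for every i, so c is indeed a codeword.


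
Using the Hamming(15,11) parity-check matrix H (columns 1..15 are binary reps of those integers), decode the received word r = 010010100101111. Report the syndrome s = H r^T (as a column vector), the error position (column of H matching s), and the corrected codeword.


s = (1, 0, 1, 0)^T, error position = 10, corrected codeword c = 010010100001111

Compute s = H r^T mod 2 one row at a time:
  s_1 = 0 + 0 + 1 + 0 + 1 + 1 + 1 + 1 = 5 ≡ 1 (mod 2).
  s_2 = 0 + 1 + 0 + 1 + 1 + 1 + 1 + 1 = 6 ≡ 0 (mod 2).
  s_3 = 1 + 0 + 0 + 1 + 1 + 0 + 1 + 1 = 5 ≡ 1 (mod 2).
  s_4 = 0 + 0 + 1 + 1 + 0 + 0 + 1 + 1 = 4 ≡ 0 (mod 2).
s = (1, 0, 1, 0)^T — this equals column 10 of H (binary 1010), so error is at position 10.
Correct: flip bit 10 of r = 010010100101111 to get c = 010010100001111.


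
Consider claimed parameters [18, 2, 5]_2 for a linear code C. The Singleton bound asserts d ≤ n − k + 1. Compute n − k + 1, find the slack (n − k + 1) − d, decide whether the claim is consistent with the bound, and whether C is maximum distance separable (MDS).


Singleton RHS = n − k + 1 = 17, slack = 12, bound satisfied, not MDS.

Singleton bound: d ≤ n − k + 1.
Here n = 18, k = 2, so n − k + 1 = 17.
Given d = 5, check d ≤ 17: YES.
Slack = (n − k + 1) − d = 12.
The code is NOT MDS (slack = 12 > 0).
Description: the claimed parameters are [18, 2, 5]_2; such a code would be non-MDS.


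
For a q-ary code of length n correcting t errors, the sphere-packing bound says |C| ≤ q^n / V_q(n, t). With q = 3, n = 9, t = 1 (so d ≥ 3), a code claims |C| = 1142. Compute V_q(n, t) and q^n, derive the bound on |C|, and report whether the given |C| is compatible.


V_q(n, t) = 19, q^n = 19683, Hamming bound = 1035, |C| = 1142 > bound (violated).

Step 1: Compute V_q(n, t) = Σ_{j=0}^1 C(n, j) (q−1)^j.
  j = 0: C(9,0)·(2)^0 = 1·1 = 1.
  j = 1: C(9,1)·(2)^1 = 9·2 = 18.
  V_q(n, t) = 1 + 18 = 19.
Step 2: q^n = 3^9 = 19683.
Step 3: Hamming bound ⌊q^n / V_q(n,t)⌋ = ⌊19683/19⌋ = 1035.
Step 4: Compare |C| = 1142 to 1035: violated.
The claimed |C| lies above the Hamming bound, so no 3-ary code of length 9 with d ≥ 3 can have 1142 codewords.


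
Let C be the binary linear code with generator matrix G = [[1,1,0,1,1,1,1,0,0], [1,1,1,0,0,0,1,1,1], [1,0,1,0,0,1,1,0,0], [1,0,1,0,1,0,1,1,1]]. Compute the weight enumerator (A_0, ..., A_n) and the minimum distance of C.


Weight distribution: A_0 = 1, A_2 = 2, A_4 = 5, A_6 = 8. Minimum distance d = 2.

Enumerate all 2^4 = 16 messages m ∈ F_2^4.
For each, compute codeword c = mG in F_2^9, then tally its weight.
  m = 0000 → c = 000000000, weight = 0.
  m = 1000 → c = 110111100, weight = 6.
  m = 0100 → c = 111000111, weight = 6.
  m = 1100 → c = 001111011, weight = 6.
  m = 0010 → c = 101001100, weight = 4.
  m = 1010 → c = 011110000, weight = 4.
  m = 0110 → c = 010001011, weight = 4.
  m = 1110 → c = 100110111, weight = 6.
  m = 0001 → c = 101010111, weight = 6.
  m = 1001 → c = 011101011, weight = 6.
  m = 0101 → c = 010010000, weight = 2.
  m = 1101 → c = 100101100, weight = 4.
  m = 0011 → c = 000011011, weight = 4.
  m = 1011 → c = 110100111, weight = 6.
  m = 0111 → c = 111011100, weight = 6.
  m = 1111 → c = 001100000, weight = 2.
Tally weights:
  weight 0: 1 codewords.
  weight 2: 2 codewords.
  weight 4: 5 codewords.
  weight 6: 8 codewords.
Minimum distance d = smallest w > 0 with A_w > 0 = 2.
Sanity: Σ A_w = 16 = 2^4 = 16 ✓.


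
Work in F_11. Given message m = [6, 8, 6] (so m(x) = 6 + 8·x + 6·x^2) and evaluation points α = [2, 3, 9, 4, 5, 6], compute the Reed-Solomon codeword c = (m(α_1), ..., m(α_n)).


c = [2, 7, 3, 2, 9, 6]

Message polynomial: m(x) = 6 + 8·x + 6·x^2 (mod 11).
For each evaluation point α_i, compute m(α_i) mod 11:
  α_1 = 2: Horner steps 6 → 9 → 2, so m(2) = 2.
  α_2 = 3: Horner steps 6 → 4 → 7, so m(3) = 7.
  α_3 = 9: Horner steps 6 → 7 → 3, so m(9) = 3.
  α_4 = 4: Horner steps 6 → 10 → 2, so m(4) = 2.
  α_5 = 5: Horner steps 6 → 5 → 9, so m(5) = 9.
  α_6 = 6: Horner steps 6 → 0 → 6, so m(6) = 6.
Codeword c = [2, 7, 3, 2, 9, 6] ∈ F_11^6.


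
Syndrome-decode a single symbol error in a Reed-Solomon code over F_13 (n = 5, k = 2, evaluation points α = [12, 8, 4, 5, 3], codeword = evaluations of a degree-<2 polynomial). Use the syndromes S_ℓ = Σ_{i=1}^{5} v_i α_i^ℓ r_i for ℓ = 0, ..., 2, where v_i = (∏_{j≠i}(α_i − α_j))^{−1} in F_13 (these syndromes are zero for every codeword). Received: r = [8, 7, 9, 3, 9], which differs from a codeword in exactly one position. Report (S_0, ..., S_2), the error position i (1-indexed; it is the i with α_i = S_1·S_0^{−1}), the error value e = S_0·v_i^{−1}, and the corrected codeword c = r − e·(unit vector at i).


S = (6, 11, 5), error at position 3, error magnitude e = 3, c = [8, 7, 6, 3, 9].

Step 1: column multipliers v_i = (∏_{j≠i}(α_i − α_j))^{−1} mod 13.
  i = 1 (α = 12): (12−8)(12−4)(12−5)(12−3) = 4·8·7·9 = 2016 ≡ 1, so v_1 = 1^{−1} = 1 (mod 13).
  i = 2 (α = 8): (8−12)(8−4)(8−5)(8−3) = (−4)·4·3·5 = −240 ≡ 7, so v_2 = 7^{−1} = 2 (mod 13).
  i = 3 (α = 4): (4−12)(4−8)(4−5)(4−3) = (−8)·(−4)·(−1)·1 = −32 ≡ 7, so v_3 = 7^{−1} = 2 (mod 13).
  i = 4 (α = 5): (5−12)(5−8)(5−4)(5−3) = (−7)·(−3)·1·2 = 42 ≡ 3, so v_4 = 3^{−1} = 9 (mod 13).
  i = 5 (α = 3): (3−12)(3−8)(3−4)(3−5) = (−9)·(−5)·(−1)·(−2) = 90 ≡ 12, so v_5 = 12^{−1} = 12 (mod 13).
  v = [1, 2, 2, 9, 12].
Step 2: syndromes of r = [8, 7, 9, 3, 9] (all sums mod 13).
  S_0 = Σ v_i r_i = 1·8 + 2·7 + 2·9 + 9·3 + 12·9 = 175 ≡ 6.
  S_1 = Σ v_i α_i r_i = 1·12·8 + 2·8·7 + 2·4·9 + 9·5·3 + 12·3·9 = 739 ≡ 11.
  α_i^2 mod 13 = [1, 12, 3, 12, 9].
  S_2 = Σ v_i α_i^2 r_i = 1·1·8 + 2·12·7 + 2·3·9 + 9·12·3 + 12·9·9 = 1526 ≡ 5.
  S = (6, 11, 5) ≠ 0, so r is not a codeword (an error is present).
Step 3: locate the error. For a single error e at position i, S_ℓ = v_i·e·α_i^ℓ, so α_err = S_1/S_0.
  S_0^{−1} = 6^{−1} = 11 (mod 13), so α_err = 11·11 = 121 ≡ 4 = α_3. Error position i = 3.
  Consistency check: S_2/S_1 = 5·6 = 30 ≡ 4 = α_err ✓ (single-error assumption holds).
Step 4: error magnitude e = S_0/v_3 = S_0·∏_{j≠3}(α_3 − α_j) = 6·7 = 42 ≡ 3 (mod 13).
Step 5: correct position 3: c_3 = r_3 − e = 9 − 3 ≡ 6 (mod 13). Hence c = [8, 7, 6, 3, 9].
  Check: interpolating c through the α_i gives m(x) = 5 + 10·x (degree < 2) with m(α_i) = c_i for every i, so c is indeed a codeword.


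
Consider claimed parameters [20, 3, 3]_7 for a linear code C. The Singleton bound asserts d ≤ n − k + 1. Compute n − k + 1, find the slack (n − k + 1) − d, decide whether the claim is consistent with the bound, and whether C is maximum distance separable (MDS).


Singleton RHS = n − k + 1 = 18, slack = 15, bound satisfied, not MDS.

Singleton bound: d ≤ n − k + 1.
Here n = 20, k = 3, so n − k + 1 = 18.
Given d = 3, check d ≤ 18: YES.
Slack = (n − k + 1) − d = 15.
The code is NOT MDS (slack = 15 > 0).
Description: the claimed parameters are [20, 3, 3]_7; such a code would be non-MDS.


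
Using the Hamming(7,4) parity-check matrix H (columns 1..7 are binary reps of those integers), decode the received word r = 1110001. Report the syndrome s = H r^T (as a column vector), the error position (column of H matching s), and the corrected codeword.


s = (1, 1, 1)^T, error position = 7, corrected codeword c = 1110000

Compute s = H r^T mod 2 one row at a time:
  s_1 = 0 + 0 + 0 + 1 = 1 ≡ 1 (mod 2).
  s_2 = 1 + 1 + 0 + 1 = 3 ≡ 1 (mod 2).
  s_3 = 1 + 1 + 0 + 1 = 3 ≡ 1 (mod 2).
s = (1, 1, 1)^T — this equals column 7 of H (binary 111), so error is at position 7.
Correct: flip bit 7 of r = 1110001 to get c = 1110000.


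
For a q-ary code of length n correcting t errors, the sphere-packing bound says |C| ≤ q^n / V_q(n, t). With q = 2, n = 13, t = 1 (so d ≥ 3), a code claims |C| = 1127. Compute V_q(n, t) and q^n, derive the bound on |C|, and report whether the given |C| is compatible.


V_q(n, t) = 14, q^n = 8192, Hamming bound = 585, |C| = 1127 > bound (violated).

Step 1: Compute V_q(n, t) = Σ_{j=0}^1 C(n, j) (q−1)^j.
  j = 0: C(13,0)·(1)^0 = 1·1 = 1.
  j = 1: C(13,1)·(1)^1 = 13·1 = 13.
  V_q(n, t) = 1 + 13 = 14.
Step 2: q^n = 2^13 = 8192.
Step 3: Hamming bound ⌊q^n / V_q(n,t)⌋ = ⌊8192/14⌋ = 585.
Step 4: Compare |C| = 1127 to 585: violated.
The claimed |C| lies above the Hamming bound, so no 2-ary code of length 13 with d ≥ 3 can have 1127 codewords.


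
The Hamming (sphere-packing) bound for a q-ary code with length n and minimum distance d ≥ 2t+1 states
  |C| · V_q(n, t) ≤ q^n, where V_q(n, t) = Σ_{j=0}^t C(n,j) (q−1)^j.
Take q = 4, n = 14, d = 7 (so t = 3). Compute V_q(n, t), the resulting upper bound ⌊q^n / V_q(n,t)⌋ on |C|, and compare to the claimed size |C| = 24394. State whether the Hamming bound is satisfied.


V_q(n, t) = 10690, q^n = 268435456, Hamming bound = 25110, |C| = 24394 ≤ bound (satisfied).

Step 1: Compute V_q(n, t) = Σ_{j=0}^3 C(n, j) (q−1)^j.
  j = 0: C(14,0)·(3)^0 = 1·1 = 1.
  j = 1: C(14,1)·(3)^1 = 14·3 = 42.
  j = 2: C(14,2)·(3)^2 = 91·9 = 819.
  j = 3: C(14,3)·(3)^3 = 364·27 = 9828.
  V_q(n, t) = 1 + 42 + 819 + 9828 = 10690.
Step 2: q^n = 4^14 = 268435456.
Step 3: Hamming bound ⌊q^n / V_q(n,t)⌋ = ⌊268435456/10690⌋ = 25110.
Step 4: Compare |C| = 24394 to 25110: satisfied.
The claimed |C| lies below the Hamming bound.


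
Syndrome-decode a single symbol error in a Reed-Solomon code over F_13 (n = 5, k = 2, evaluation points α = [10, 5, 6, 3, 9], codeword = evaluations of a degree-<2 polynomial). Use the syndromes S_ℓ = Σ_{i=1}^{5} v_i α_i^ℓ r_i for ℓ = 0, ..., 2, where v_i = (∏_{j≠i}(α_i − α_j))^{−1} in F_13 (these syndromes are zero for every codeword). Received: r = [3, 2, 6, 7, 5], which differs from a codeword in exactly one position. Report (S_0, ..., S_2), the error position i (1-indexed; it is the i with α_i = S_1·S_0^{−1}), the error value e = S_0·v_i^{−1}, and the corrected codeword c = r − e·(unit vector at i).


S = (2, 7, 5), error at position 1, error magnitude e = 7, c = [9, 2, 6, 7, 5].

Step 1: column multipliers v_i = (∏_{j≠i}(α_i − α_j))^{−1} mod 13.
  i = 1 (α = 10): (10−5)(10−6)(10−3)(10−9) = 5·4·7·1 = 140 ≡ 10, so v_1 = 10^{−1} = 4 (mod 13).
  i = 2 (α = 5): (5−10)(5−6)(5−3)(5−9) = (−5)·(−1)·2·(−4) = −40 ≡ 12, so v_2 = 12^{−1} = 12 (mod 13).
  i = 3 (α = 6): (6−10)(6−5)(6−3)(6−9) = (−4)·1·3·(−3) = 36 ≡ 10, so v_3 = 10^{−1} = 4 (mod 13).
  i = 4 (α = 3): (3−10)(3−5)(3−6)(3−9) = (−7)·(−2)·(−3)·(−6) = 252 ≡ 5, so v_4 = 5^{−1} = 8 (mod 13).
  i = 5 (α = 9): (9−10)(9−5)(9−6)(9−3) = (−1)·4·3·6 = −72 ≡ 6, so v_5 = 6^{−1} = 11 (mod 13).
  v = [4, 12, 4, 8, 11].
Step 2: syndromes of r = [3, 2, 6, 7, 5] (all sums mod 13).
  S_0 = Σ v_i r_i = 4·3 + 12·2 + 4·6 + 8·7 + 11·5 = 171 ≡ 2.
  S_1 = Σ v_i α_i r_i = 4·10·3 + 12·5·2 + 4·6·6 + 8·3·7 + 11·9·5 = 1047 ≡ 7.
  α_i^2 mod 13 = [9, 12, 10, 9, 3].
  S_2 = Σ v_i α_i^2 r_i = 4·9·3 + 12·12·2 + 4·10·6 + 8·9·7 + 11·3·5 = 1305 ≡ 5.
  S = (2, 7, 5) ≠ 0, so r is not a codeword (an error is present).
Step 3: locate the error. For a single error e at position i, S_ℓ = v_i·e·α_i^ℓ, so α_err = S_1/S_0.
  S_0^{−1} = 2^{−1} = 7 (mod 13), so α_err = 7·7 = 49 ≡ 10 = α_1. Error position i = 1.
  Consistency check: S_2/S_1 = 5·2 = 10 ≡ 10 = α_err ✓ (single-error assumption holds).
Step 4: error magnitude e = S_0/v_1 = S_0·∏_{j≠1}(α_1 − α_j) = 2·10 = 20 ≡ 7 (mod 13).
Step 5: correct position 1: c_1 = r_1 − e = 3 − 7 ≡ 9 (mod 13). Hence c = [9, 2, 6, 7, 5].
  Check: interpolating c through the α_i gives m(x) = 8 + 4·x (degree < 2) with m(α_i) = c_i for every i, so c is indeed a codeword.


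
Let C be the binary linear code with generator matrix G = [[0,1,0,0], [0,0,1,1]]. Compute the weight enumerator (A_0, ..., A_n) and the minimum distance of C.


Weight distribution: A_0 = 1, A_1 = 1, A_2 = 1, A_3 = 1. Minimum distance d = 1.

Enumerate all 2^2 = 4 messages m ∈ F_2^2.
For each, compute codeword c = mG in F_2^4, then tally its weight.
  m = 00 → c = 0000, weight = 0.
  m = 10 → c = 0100, weight = 1.
  m = 01 → c = 0011, weight = 2.
  m = 11 → c = 0111, weight = 3.
Tally weights:
  weight 0: 1 codewords.
  weight 1: 1 codewords.
  weight 2: 1 codewords.
  weight 3: 1 codewords.
Minimum distance d = smallest w > 0 with A_w > 0 = 1.
Sanity: Σ A_w = 4 = 2^2 = 4 ✓.


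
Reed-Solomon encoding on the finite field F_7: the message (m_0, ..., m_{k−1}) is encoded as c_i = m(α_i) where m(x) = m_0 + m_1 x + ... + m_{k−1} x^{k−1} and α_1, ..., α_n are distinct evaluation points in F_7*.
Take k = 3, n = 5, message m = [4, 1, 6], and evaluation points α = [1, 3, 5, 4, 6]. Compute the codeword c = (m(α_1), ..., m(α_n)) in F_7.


c = [4, 5, 5, 6, 2]

Message polynomial: m(x) = 4 + 1·x + 6·x^2 (mod 7).
For each evaluation point α_i, compute m(α_i) mod 7:
  α_1 = 1: Horner steps 6 → 0 → 4, so m(1) = 4.
  α_2 = 3: Horner steps 6 → 5 → 5, so m(3) = 5.
  α_3 = 5: Horner steps 6 → 3 → 5, so m(5) = 5.
  α_4 = 4: Horner steps 6 → 4 → 6, so m(4) = 6.
  α_5 = 6: Horner steps 6 → 2 → 2, so m(6) = 2.
Codeword c = [4, 5, 5, 6, 2] ∈ F_7^5.


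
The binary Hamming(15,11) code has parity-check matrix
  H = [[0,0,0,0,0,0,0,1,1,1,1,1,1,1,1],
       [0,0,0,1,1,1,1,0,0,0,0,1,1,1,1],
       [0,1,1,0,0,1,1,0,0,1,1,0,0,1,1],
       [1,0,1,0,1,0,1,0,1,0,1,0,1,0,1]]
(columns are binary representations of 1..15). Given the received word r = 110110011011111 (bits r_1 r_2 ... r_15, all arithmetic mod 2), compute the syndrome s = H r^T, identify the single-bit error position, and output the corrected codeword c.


s = (1, 0, 0, 0)^T, error position = 8, corrected codeword c = 110110001011111

Compute s = H r^T mod 2 one row at a time:
  s_1 = 1 + 1 + 0 + 1 + 1 + 1 + 1 + 1 = 7 ≡ 1 (mod 2).
  s_2 = 1 + 1 + 0 + 0 + 1 + 1 + 1 + 1 = 6 ≡ 0 (mod 2).
  s_3 = 1 + 0 + 0 + 0 + 0 + 1 + 1 + 1 = 4 ≡ 0 (mod 2).
  s_4 = 1 + 0 + 1 + 0 + 1 + 1 + 1 + 1 = 6 ≡ 0 (mod 2).
s = (1, 0, 0, 0)^T — this equals column 8 of H (binary 1000), so error is at position 8.
Correct: flip bit 8 of r = 110110011011111 to get c = 110110001011111.


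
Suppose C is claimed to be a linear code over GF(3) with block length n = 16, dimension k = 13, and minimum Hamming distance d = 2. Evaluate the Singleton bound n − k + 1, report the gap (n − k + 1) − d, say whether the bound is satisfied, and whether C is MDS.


Singleton RHS = n − k + 1 = 4, slack = 2, bound satisfied, not MDS.

Singleton bound: d ≤ n − k + 1.
Here n = 16, k = 13, so n − k + 1 = 4.
Given d = 2, check d ≤ 4: YES.
Slack = (n − k + 1) − d = 2.
The code is NOT MDS (slack = 2 > 0).
Description: the claimed parameters are [16, 13, 2]_3; such a code would be non-MDS.


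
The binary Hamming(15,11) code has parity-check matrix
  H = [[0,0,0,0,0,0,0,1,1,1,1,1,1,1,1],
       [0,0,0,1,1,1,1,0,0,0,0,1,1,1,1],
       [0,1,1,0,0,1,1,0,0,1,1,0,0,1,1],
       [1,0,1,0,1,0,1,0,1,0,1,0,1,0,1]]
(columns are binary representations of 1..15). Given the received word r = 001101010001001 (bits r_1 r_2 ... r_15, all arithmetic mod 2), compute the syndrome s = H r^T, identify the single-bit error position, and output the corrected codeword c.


s = (1, 0, 1, 0)^T, error position = 10, corrected codeword c = 001101010101001

Compute s = H r^T mod 2 one row at a time:
  s_1 = 1 + 0 + 0 + 0 + 1 + 0 + 0 + 1 = 3 ≡ 1 (mod 2).
  s_2 = 1 + 0 + 1 + 0 + 1 + 0 + 0 + 1 = 4 ≡ 0 (mod 2).
  s_3 = 0 + 1 + 1 + 0 + 0 + 0 + 0 + 1 = 3 ≡ 1 (mod 2).
  s_4 = 0 + 1 + 0 + 0 + 0 + 0 + 0 + 1 = 2 ≡ 0 (mod 2).
s = (1, 0, 1, 0)^T — this equals column 10 of H (binary 1010), so error is at position 10.
Correct: flip bit 10 of r = 001101010001001 to get c = 001101010101001.


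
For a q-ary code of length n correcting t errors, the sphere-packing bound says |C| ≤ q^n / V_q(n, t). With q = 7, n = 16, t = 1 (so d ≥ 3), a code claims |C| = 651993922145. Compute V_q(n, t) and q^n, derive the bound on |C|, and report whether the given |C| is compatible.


V_q(n, t) = 97, q^n = 33232930569601, Hamming bound = 342607531645, |C| = 651993922145 > bound (violated).

Step 1: Compute V_q(n, t) = Σ_{j=0}^1 C(n, j) (q−1)^j.
  j = 0: C(16,0)·(6)^0 = 1·1 = 1.
  j = 1: C(16,1)·(6)^1 = 16·6 = 96.
  V_q(n, t) = 1 + 96 = 97.
Step 2: q^n = 7^16 = 33232930569601.
Step 3: Hamming bound ⌊q^n / V_q(n,t)⌋ = ⌊33232930569601/97⌋ = 342607531645.
Step 4: Compare |C| = 651993922145 to 342607531645: violated.
The claimed |C| lies above the Hamming bound, so no 7-ary code of length 16 with d ≥ 3 can have 651993922145 codewords.


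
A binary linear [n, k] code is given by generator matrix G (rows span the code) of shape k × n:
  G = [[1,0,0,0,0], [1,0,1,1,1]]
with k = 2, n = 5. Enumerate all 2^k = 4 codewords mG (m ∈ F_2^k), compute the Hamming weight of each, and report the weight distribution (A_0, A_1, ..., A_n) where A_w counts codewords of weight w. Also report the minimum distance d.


Weight distribution: A_0 = 1, A_1 = 1, A_3 = 1, A_4 = 1. Minimum distance d = 1.

Enumerate all 2^2 = 4 messages m ∈ F_2^2.
For each, compute codeword c = mG in F_2^5, then tally its weight.
  m = 00 → c = 00000, weight = 0.
  m = 10 → c = 10000, weight = 1.
  m = 01 → c = 10111, weight = 4.
  m = 11 → c = 00111, weight = 3.
Tally weights:
  weight 0: 1 codewords.
  weight 1: 1 codewords.
  weight 3: 1 codewords.
  weight 4: 1 codewords.
Minimum distance d = smallest w > 0 with A_w > 0 = 1.
Sanity: Σ A_w = 4 = 2^2 = 4 ✓.


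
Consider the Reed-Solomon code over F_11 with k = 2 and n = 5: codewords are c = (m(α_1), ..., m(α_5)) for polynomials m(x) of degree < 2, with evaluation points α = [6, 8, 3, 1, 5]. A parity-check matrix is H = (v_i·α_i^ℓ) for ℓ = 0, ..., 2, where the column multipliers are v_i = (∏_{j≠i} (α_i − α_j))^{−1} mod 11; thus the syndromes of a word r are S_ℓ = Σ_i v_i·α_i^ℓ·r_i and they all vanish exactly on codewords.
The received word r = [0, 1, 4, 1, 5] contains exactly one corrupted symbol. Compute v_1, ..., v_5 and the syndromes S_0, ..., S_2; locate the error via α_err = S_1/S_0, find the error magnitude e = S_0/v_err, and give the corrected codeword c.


S = (4, 4, 4), error at position 4, error magnitude e = 9, c = [0, 1, 4, 3, 5].

Step 1: column multipliers v_i = (∏_{j≠i}(α_i − α_j))^{−1} mod 11.
  i = 1 (α = 6): (6−8)(6−3)(6−1)(6−5) = (−2)·3·5·1 = −30 ≡ 3, so v_1 = 3^{−1} = 4 (mod 11).
  i = 2 (α = 8): (8−6)(8−3)(8−1)(8−5) = 2·5·7·3 = 210 ≡ 1, so v_2 = 1^{−1} = 1 (mod 11).
  i = 3 (α = 3): (3−6)(3−8)(3−1)(3−5) = (−3)·(−5)·2·(−2) = −60 ≡ 6, so v_3 = 6^{−1} = 2 (mod 11).
  i = 4 (α = 1): (1−6)(1−8)(1−3)(1−5) = (−5)·(−7)·(−2)·(−4) = 280 ≡ 5, so v_4 = 5^{−1} = 9 (mod 11).
  i = 5 (α = 5): (5−6)(5−8)(5−3)(5−1) = (−1)·(−3)·2·4 = 24 ≡ 2, so v_5 = 2^{−1} = 6 (mod 11).
  v = [4, 1, 2, 9, 6].
Step 2: syndromes of r = [0, 1, 4, 1, 5] (all sums mod 11).
  S_0 = Σ v_i r_i = 4·0 + 1·1 + 2·4 + 9·1 + 6·5 = 48 ≡ 4.
  S_1 = Σ v_i α_i r_i = 4·6·0 + 1·8·1 + 2·3·4 + 9·1·1 + 6·5·5 = 191 ≡ 4.
  α_i^2 mod 11 = [3, 9, 9, 1, 3].
  S_2 = Σ v_i α_i^2 r_i = 4·3·0 + 1·9·1 + 2·9·4 + 9·1·1 + 6·3·5 = 180 ≡ 4.
  S = (4, 4, 4) ≠ 0, so r is not a codeword (an error is present).
Step 3: locate the error. For a single error e at position i, S_ℓ = v_i·e·α_i^ℓ, so α_err = S_1/S_0.
  S_0^{−1} = 4^{−1} = 3 (mod 11), so α_err = 4·3 = 12 ≡ 1 = α_4. Error position i = 4.
  Consistency check: S_2/S_1 = 4·3 = 12 ≡ 1 = α_err ✓ (single-error assumption holds).
Step 4: error magnitude e = S_0/v_4 = S_0·∏_{j≠4}(α_4 − α_j) = 4·5 = 20 ≡ 9 (mod 11).
Step 5: correct position 4: c_4 = r_4 − e = 1 − 9 ≡ 3 (mod 11). Hence c = [0, 1, 4, 3, 5].
  Check: interpolating c through the α_i gives m(x) = 8 + 6·x (degree < 2) with m(α_i) = c_i for every i, so c is indeed a codeword.
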